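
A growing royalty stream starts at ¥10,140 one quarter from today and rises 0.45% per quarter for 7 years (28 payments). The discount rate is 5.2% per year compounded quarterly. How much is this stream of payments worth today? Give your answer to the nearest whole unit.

¥250,720

Periodic rate r = 0.052/4 per quarter; n is counted in quarters.
Growing ordinary annuity: PV = PMT₁ × [1 − ((1+g)/(1+r))^n] / (r − g) = 10,140 × [1 − ((1+0.0045)/(1+r))^28] / (r − 0.0045) = ¥250,720.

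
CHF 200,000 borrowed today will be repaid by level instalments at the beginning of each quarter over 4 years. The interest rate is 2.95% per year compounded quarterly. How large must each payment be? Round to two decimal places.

CHF 13,200.63

Level annuity due; solve PV = PMT × [(1 − (1+r)^−n)/r] × (1+r) for PMT.
Periodic rate r = 0.0295/4 per quarter; n is counted in quarters.
With n = 16: PMT = 200,000 / ([(1 − (1+r)^−n)/r] × (1+r)) = CHF 13,200.63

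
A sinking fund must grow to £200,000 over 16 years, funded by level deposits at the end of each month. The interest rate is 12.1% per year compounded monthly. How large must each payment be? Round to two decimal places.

£343.90

Level ordinary annuity; solve FV = PMT × [((1+r)^n − 1)/r] for PMT.
Periodic rate r = 0.121/12 per month; n is counted in months.
With n = 192: PMT = 200,000 / ([((1+r)^n − 1)/r]) = £343.90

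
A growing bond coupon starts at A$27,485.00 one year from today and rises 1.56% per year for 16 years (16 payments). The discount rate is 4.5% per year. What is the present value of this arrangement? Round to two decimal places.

Periodic rate r = 0.045 per year.
Growing ordinary annuity: PV = PMT₁ × [1 − ((1+g)/(1+r))^n] / (r − g) = 27,485 × [1 − ((1+0.0156)/(1+r))^16] / (r − 0.0156) = A$342,687.90.

A$342,687.90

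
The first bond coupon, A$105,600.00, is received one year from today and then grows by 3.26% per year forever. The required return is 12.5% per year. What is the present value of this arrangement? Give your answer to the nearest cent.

Periodic rate r = 0.125 per year.
Growing perpetuity (Gordon): PV = PMT₁ / (r − g) = 105,600 / (r − 0.0326) = A$1,142,857.14.

A$1,142,857.14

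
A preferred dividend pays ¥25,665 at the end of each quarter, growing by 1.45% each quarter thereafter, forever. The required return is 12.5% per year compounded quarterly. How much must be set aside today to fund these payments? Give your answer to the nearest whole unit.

Periodic rate r = 0.125/4 per quarter.
Growing perpetuity (Gordon): PV = PMT₁ / (r − g) = 25,665 / (r − 0.0145) = ¥1,532,239.

¥1,532,239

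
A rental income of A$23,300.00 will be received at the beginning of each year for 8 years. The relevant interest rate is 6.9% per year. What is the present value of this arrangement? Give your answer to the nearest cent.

This is an annuity due: 8 payments of A$23,300.00 at the beginning of each year.
Periodic rate r = 0.069 per year.
PV = PMT × [(1 − (1+r)^−n)/r] × (1+r) = 23,300 × [1 − (1+r)^−8] / r × (1+r) = A$149,309.41

A$149,309.41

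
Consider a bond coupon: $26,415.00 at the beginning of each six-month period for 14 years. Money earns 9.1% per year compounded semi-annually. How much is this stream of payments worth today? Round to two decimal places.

This is an annuity due: 28 payments of $26,415.00 at the beginning of each six-month period.
Periodic rate r = 0.091/2 per half-year; n is counted in half-years.
PV = PMT × [(1 − (1+r)^−n)/r] × (1+r) = 26,415 × [1 − (1+r)^−28] / r × (1+r) = $432,345.97

$432,345.97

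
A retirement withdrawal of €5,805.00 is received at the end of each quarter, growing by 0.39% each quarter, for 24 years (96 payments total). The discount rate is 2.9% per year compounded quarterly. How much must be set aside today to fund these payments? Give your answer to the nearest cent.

Periodic rate r = 0.029/4 per quarter; n is counted in quarters.
Growing ordinary annuity: PV = PMT₁ × [1 − ((1+g)/(1+r))^n] / (r − g) = 5,805 × [1 − ((1+0.0039)/(1+r))^96] / (r − 0.0039) = €474,308.87.

€474,308.87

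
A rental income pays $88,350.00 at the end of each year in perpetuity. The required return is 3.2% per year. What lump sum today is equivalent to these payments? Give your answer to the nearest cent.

$2,760,937.50

Periodic rate r = 0.032 per year.
Level perpetuity: PV = PMT / r = 88,350 / (0.032) = $2,760,937.50.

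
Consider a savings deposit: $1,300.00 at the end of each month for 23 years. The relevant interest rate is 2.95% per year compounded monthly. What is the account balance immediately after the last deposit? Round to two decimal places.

$512,567.76

This is an ordinary annuity: 276 deposits of $1,300.00 at the end of each month.
Periodic rate r = 0.0295/12 per month; n is counted in months.
FV = PMT × [((1+r)^n − 1)/r] = 1,300 × [(1+r)^276 − 1] / r = $512,567.76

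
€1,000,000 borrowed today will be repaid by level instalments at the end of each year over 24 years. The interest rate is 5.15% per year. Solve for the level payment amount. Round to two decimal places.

€73,531.99

Level ordinary annuity; solve PV = PMT × [(1 − (1+r)^−n)/r] for PMT.
Periodic rate r = 0.0515 per year.
With n = 24: PMT = 1,000,000 / ([(1 − (1+r)^−n)/r]) = €73,531.99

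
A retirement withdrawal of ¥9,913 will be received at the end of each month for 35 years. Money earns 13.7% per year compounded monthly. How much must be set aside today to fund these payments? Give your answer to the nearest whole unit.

¥860,913

This is an ordinary annuity: 420 payments of ¥9,913 at the end of each month.
Periodic rate r = 0.137/12 per month; n is counted in months.
PV = PMT × [(1 − (1+r)^−n)/r] = 9,913 × [1 − (1+r)^−420] / r = ¥860,913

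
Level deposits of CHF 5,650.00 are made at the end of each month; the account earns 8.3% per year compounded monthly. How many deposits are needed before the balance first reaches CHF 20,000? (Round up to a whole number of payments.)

Periodic rate r = 0.083/12 per month; n is counted in months.
Ordinary annuity FV: 20,000 = 5,650 × [((1+r)^n − 1)/r].
(1+r)^n = 1 + 20,000 × r / 5,650, so n = ln(1 + 20,000·r/5,650) / ln(1+r) = 3.51.
Round up to a whole number of payments: n = 4.

4 payments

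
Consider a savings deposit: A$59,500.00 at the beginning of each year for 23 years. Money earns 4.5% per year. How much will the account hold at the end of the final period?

This is an annuity due: 23 deposits of A$59,500.00 at the beginning of each year.
Periodic rate r = 0.045 per year.
FV = PMT × [((1+r)^n − 1)/r] × (1+r) = 59,500 × [(1+r)^23 − 1] / r × (1+r) = A$2,421,007.18

A$2,421,007.18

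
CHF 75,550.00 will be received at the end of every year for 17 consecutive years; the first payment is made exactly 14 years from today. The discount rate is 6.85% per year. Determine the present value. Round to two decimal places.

Ordinary annuity of 17 payments, first payment at period 14.
Periodic rate r = 0.0685 per year.
The ordinary-annuity PV formula values the stream one period before the first payment (period 13); discount that back 13 periods:
PV₀ = 75,550 × [1 − (1+r)^−17] / r × (1+r)^−13 = CHF 314,980.47

CHF 314,980.47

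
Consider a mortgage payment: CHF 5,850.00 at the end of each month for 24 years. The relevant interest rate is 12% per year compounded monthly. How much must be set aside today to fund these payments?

This is an ordinary annuity: 288 payments of CHF 5,850.00 at the end of each month.
Periodic rate r = 0.12/12 per month; n is counted in months.
PV = PMT × [(1 − (1+r)^−n)/r] = 5,850 × [1 − (1+r)^−288] / r = CHF 551,688.04

CHF 551,688.04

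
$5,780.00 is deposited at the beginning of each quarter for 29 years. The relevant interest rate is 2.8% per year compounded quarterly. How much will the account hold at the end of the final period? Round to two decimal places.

$1,036,079.86

This is an annuity due: 116 deposits of $5,780.00 at the beginning of each quarter.
Periodic rate r = 0.028/4 per quarter; n is counted in quarters.
FV = PMT × [((1+r)^n − 1)/r] × (1+r) = 5,780 × [(1+r)^116 − 1] / r × (1+r) = $1,036,079.86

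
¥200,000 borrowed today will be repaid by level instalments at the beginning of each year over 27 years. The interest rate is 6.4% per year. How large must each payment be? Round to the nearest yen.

¥14,803

Level annuity due; solve PV = PMT × [(1 − (1+r)^−n)/r] × (1+r) for PMT.
Periodic rate r = 0.064 per year.
With n = 27: PMT = 200,000 / ([(1 − (1+r)^−n)/r] × (1+r)) = ¥14,803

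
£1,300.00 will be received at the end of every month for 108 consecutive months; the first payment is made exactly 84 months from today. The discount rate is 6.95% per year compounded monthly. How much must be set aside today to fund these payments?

£64,495.35

Ordinary annuity of 108 payments, first payment at period 84.
Periodic rate r = 0.0695/12 per month; n is counted in months.
The ordinary-annuity PV formula values the stream one period before the first payment (period 83); discount that back 83 periods:
PV₀ = 1,300 × [1 − (1+r)^−108] / r × (1+r)^−83 = £64,495.35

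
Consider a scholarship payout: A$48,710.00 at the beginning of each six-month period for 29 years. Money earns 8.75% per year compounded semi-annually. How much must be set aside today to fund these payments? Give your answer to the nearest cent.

A$1,065,110.80

This is an annuity due: 58 payments of A$48,710.00 at the beginning of each six-month period.
Periodic rate r = 0.0875/2 per half-year; n is counted in half-years.
PV = PMT × [(1 − (1+r)^−n)/r] × (1+r) = 48,710 × [1 − (1+r)^−58] / r × (1+r) = A$1,065,110.80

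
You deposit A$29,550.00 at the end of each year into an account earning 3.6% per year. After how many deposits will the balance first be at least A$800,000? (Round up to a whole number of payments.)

Periodic rate r = 0.036 per year.
Ordinary annuity FV: 800,000 = 29,550 × [((1+r)^n − 1)/r].
(1+r)^n = 1 + 800,000 × r / 29,550, so n = ln(1 + 800,000·r/29,550) / ln(1+r) = 19.24.
Round up to a whole number of payments: n = 20.

20 payments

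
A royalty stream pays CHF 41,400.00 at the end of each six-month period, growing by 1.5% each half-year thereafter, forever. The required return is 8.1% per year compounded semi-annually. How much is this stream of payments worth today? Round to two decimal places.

CHF 1,623,529.41

Periodic rate r = 0.081/2 per half-year.
Growing perpetuity (Gordon): PV = PMT₁ / (r − g) = 41,400 / (r − 0.015) = CHF 1,623,529.41.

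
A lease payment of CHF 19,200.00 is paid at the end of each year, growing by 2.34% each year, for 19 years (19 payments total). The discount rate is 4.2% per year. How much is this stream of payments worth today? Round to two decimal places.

CHF 299,155.96

Periodic rate r = 0.042 per year.
Growing ordinary annuity: PV = PMT₁ × [1 − ((1+g)/(1+r))^n] / (r − g) = 19,200 × [1 − ((1+0.0234)/(1+r))^19] / (r − 0.0234) = CHF 299,155.96.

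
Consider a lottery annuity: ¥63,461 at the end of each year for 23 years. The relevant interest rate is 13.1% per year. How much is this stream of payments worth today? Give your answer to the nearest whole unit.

¥455,886

This is an ordinary annuity: 23 payments of ¥63,461 at the end of each year.
Periodic rate r = 0.131 per year.
PV = PMT × [(1 − (1+r)^−n)/r] = 63,461 × [1 − (1+r)^−23] / r = ¥455,886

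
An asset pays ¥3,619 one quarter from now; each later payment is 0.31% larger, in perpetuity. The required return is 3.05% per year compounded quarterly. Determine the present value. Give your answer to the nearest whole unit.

¥799,779

Periodic rate r = 0.0305/4 per quarter.
Growing perpetuity (Gordon): PV = PMT₁ / (r − g) = 3,619 / (r − 0.0031) = ¥799,779.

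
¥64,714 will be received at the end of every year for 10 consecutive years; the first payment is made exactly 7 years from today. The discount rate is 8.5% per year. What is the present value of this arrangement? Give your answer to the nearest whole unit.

¥260,263

Ordinary annuity of 10 payments, first payment at period 7.
Periodic rate r = 0.085 per year.
The ordinary-annuity PV formula values the stream one period before the first payment (period 6); discount that back 6 periods:
PV₀ = 64,714 × [1 − (1+r)^−10] / r × (1+r)^−6 = ¥260,263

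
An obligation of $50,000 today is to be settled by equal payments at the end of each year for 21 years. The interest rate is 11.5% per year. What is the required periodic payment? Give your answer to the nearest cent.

$6,400.82

Level ordinary annuity; solve PV = PMT × [(1 − (1+r)^−n)/r] for PMT.
Periodic rate r = 0.115 per year.
With n = 21: PMT = 50,000 / ([(1 − (1+r)^−n)/r]) = $6,400.82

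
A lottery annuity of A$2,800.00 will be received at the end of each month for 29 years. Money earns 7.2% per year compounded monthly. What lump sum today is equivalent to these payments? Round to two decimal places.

This is an ordinary annuity: 348 payments of A$2,800.00 at the end of each month.
Periodic rate r = 0.072/12 per month; n is counted in months.
PV = PMT × [(1 − (1+r)^−n)/r] = 2,800 × [1 − (1+r)^−348] / r = A$408,468.48

A$408,468.48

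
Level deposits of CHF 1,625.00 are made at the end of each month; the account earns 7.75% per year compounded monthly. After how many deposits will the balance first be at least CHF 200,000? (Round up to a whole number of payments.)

91 payments

Periodic rate r = 0.0775/12 per month; n is counted in months.
Ordinary annuity FV: 200,000 = 1,625 × [((1+r)^n − 1)/r].
(1+r)^n = 1 + 200,000 × r / 1,625, so n = ln(1 + 200,000·r/1,625) / ln(1+r) = 90.86.
Round up to a whole number of payments: n = 91.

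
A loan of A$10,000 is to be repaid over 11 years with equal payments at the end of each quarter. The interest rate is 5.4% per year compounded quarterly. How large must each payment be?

A$302.90

Level ordinary annuity; solve PV = PMT × [(1 − (1+r)^−n)/r] for PMT.
Periodic rate r = 0.054/4 per quarter; n is counted in quarters.
With n = 44: PMT = 10,000 / ([(1 − (1+r)^−n)/r]) = A$302.90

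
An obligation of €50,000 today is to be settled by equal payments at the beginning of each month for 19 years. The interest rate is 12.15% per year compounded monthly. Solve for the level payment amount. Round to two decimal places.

Level annuity due; solve PV = PMT × [(1 − (1+r)^−n)/r] × (1+r) for PMT.
Periodic rate r = 0.1215/12 per month; n is counted in months.
With n = 228: PMT = 50,000 / ([(1 − (1+r)^−n)/r] × (1+r)) = €557.22

€557.22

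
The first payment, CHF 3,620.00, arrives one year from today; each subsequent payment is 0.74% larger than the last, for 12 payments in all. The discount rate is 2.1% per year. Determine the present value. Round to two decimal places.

Periodic rate r = 0.021 per year.
Growing ordinary annuity: PV = PMT₁ × [1 − ((1+g)/(1+r))^n] / (r − g) = 3,620 × [1 − ((1+0.0074)/(1+r))^12] / (r − 0.0074) = CHF 39,563.84.

CHF 39,563.84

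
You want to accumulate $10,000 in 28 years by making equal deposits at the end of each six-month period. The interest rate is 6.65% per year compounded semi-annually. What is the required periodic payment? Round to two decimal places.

$63.40

Level ordinary annuity; solve FV = PMT × [((1+r)^n − 1)/r] for PMT.
Periodic rate r = 0.0665/2 per half-year; n is counted in half-years.
With n = 56: PMT = 10,000 / ([((1+r)^n − 1)/r]) = $63.40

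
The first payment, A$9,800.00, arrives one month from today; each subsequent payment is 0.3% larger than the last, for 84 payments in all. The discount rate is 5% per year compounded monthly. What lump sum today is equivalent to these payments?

Periodic rate r = 0.05/12 per month; n is counted in months.
Growing ordinary annuity: PV = PMT₁ × [1 − ((1+g)/(1+r))^n] / (r − g) = 9,800 × [1 − ((1+0.003)/(1+r))^84] / (r − 0.003) = A$781,483.94.

A$781,483.94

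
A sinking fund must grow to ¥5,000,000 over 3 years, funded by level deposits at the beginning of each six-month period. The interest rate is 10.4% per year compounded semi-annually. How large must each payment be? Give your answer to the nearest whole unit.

¥695,244

Level annuity due; solve FV = PMT × [((1+r)^n − 1)/r] × (1+r) for PMT.
Periodic rate r = 0.104/2 per half-year; n is counted in half-years.
With n = 6: PMT = 5,000,000 / ([((1+r)^n − 1)/r] × (1+r)) = ¥695,244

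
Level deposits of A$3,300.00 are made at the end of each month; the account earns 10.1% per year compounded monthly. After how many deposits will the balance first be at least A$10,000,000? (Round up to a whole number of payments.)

392 payments

Periodic rate r = 0.101/12 per month; n is counted in months.
Ordinary annuity FV: 10,000,000 = 3,300 × [((1+r)^n − 1)/r].
(1+r)^n = 1 + 10,000,000 × r / 3,300, so n = ln(1 + 10,000,000·r/3,300) / ln(1+r) = 391.02.
Round up to a whole number of payments: n = 392.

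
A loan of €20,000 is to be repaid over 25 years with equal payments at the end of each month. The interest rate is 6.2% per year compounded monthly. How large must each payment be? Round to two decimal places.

€131.32

Level ordinary annuity; solve PV = PMT × [(1 − (1+r)^−n)/r] for PMT.
Periodic rate r = 0.062/12 per month; n is counted in months.
With n = 300: PMT = 20,000 / ([(1 − (1+r)^−n)/r]) = €131.32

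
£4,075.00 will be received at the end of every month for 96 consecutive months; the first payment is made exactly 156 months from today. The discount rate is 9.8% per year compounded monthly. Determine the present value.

Ordinary annuity of 96 payments, first payment at period 156.
Periodic rate r = 0.098/12 per month; n is counted in months.
The ordinary-annuity PV formula values the stream one period before the first payment (period 155); discount that back 155 periods:
PV₀ = 4,075 × [1 − (1+r)^−96] / r × (1+r)^−155 = £76,655.72

£76,655.72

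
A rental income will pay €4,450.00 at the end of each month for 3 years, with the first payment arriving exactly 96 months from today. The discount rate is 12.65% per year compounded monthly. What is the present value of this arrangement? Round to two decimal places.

€49,015.32

Ordinary annuity of 36 payments, first payment at period 96.
Periodic rate r = 0.1265/12 per month; n is counted in months.
The ordinary-annuity PV formula values the stream one period before the first payment (period 95); discount that back 95 periods:
PV₀ = 4,450 × [1 − (1+r)^−36] / r × (1+r)^−95 = €49,015.32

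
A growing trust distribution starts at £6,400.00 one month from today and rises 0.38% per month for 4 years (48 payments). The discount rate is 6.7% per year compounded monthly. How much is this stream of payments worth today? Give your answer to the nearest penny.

Periodic rate r = 0.067/12 per month; n is counted in months.
Growing ordinary annuity: PV = PMT₁ × [1 − ((1+g)/(1+r))^n] / (r − g) = 6,400 × [1 − ((1+0.0038)/(1+r))^48] / (r − 0.0038) = £293,102.06.

£293,102.06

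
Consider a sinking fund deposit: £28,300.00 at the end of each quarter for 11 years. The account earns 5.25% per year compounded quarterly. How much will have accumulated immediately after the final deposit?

£1,670,827.83

This is an ordinary annuity: 44 deposits of £28,300.00 at the end of each quarter.
Periodic rate r = 0.0525/4 per quarter; n is counted in quarters.
FV = PMT × [((1+r)^n − 1)/r] = 28,300 × [(1+r)^44 − 1] / r = £1,670,827.83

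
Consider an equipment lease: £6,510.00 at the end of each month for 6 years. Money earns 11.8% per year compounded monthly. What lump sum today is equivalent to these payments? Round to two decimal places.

This is an ordinary annuity: 72 payments of £6,510.00 at the end of each month.
Periodic rate r = 0.118/12 per month; n is counted in months.
PV = PMT × [(1 − (1+r)^−n)/r] = 6,510 × [1 − (1+r)^−72] / r = £334,767.31

£334,767.31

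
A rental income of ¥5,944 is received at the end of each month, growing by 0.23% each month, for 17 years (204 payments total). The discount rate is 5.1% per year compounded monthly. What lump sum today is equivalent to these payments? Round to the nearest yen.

Periodic rate r = 0.051/12 per month; n is counted in months.
Growing ordinary annuity: PV = PMT₁ × [1 − ((1+g)/(1+r))^n] / (r − g) = 5,944 × [1 − ((1+0.0023)/(1+r))^204] / (r − 0.0023) = ¥997,771.

¥997,771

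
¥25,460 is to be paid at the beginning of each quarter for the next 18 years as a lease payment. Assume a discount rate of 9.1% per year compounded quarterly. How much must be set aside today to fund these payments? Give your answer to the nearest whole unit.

This is an annuity due: 72 payments of ¥25,460 at the beginning of each quarter.
Periodic rate r = 0.091/4 per quarter; n is counted in quarters.
PV = PMT × [(1 − (1+r)^−n)/r] × (1+r) = 25,460 × [1 − (1+r)^−72] / r × (1+r) = ¥917,990

¥917,990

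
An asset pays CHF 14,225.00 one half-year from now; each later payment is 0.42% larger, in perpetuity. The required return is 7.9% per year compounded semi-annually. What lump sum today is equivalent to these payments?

CHF 402,974.50

Periodic rate r = 0.079/2 per half-year.
Growing perpetuity (Gordon): PV = PMT₁ / (r − g) = 14,225 / (r − 0.0042) = CHF 402,974.50.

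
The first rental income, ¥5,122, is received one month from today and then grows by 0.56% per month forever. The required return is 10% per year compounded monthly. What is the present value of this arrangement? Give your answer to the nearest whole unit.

Periodic rate r = 0.1/12 per month.
Growing perpetuity (Gordon): PV = PMT₁ / (r − g) = 5,122 / (r − 0.0056) = ¥1,873,902.

¥1,873,902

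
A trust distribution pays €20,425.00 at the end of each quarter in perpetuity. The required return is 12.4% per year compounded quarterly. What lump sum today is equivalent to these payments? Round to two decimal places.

€658,870.97

Periodic rate r = 0.124/4 per quarter.
Level perpetuity: PV = PMT / r = 20,425 / (0.124/4) = €658,870.97.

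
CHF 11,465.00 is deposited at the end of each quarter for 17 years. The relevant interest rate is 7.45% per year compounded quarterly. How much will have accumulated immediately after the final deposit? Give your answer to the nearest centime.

This is an ordinary annuity: 68 deposits of CHF 11,465.00 at the end of each quarter.
Periodic rate r = 0.0745/4 per quarter; n is counted in quarters.
FV = PMT × [((1+r)^n − 1)/r] = 11,465 × [(1+r)^68 − 1] / r = CHF 1,543,427.69

CHF 1,543,427.69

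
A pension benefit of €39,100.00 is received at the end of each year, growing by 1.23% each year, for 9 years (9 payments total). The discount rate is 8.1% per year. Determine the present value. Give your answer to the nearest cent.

€253,951.57

Periodic rate r = 0.081 per year.
Growing ordinary annuity: PV = PMT₁ × [1 − ((1+g)/(1+r))^n] / (r − g) = 39,100 × [1 − ((1+0.0123)/(1+r))^9] / (r − 0.0123) = €253,951.57.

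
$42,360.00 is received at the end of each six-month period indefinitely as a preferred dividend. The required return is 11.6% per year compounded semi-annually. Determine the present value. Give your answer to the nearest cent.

Periodic rate r = 0.116/2 per half-year.
Level perpetuity: PV = PMT / r = 42,360 / (0.116/2) = $730,344.83.

$730,344.83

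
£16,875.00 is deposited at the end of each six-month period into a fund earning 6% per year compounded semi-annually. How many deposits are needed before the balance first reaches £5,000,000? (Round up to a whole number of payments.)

78 payments

Periodic rate r = 0.06/2 per half-year; n is counted in half-years.
Ordinary annuity FV: 5,000,000 = 16,875 × [((1+r)^n − 1)/r].
(1+r)^n = 1 + 5,000,000 × r / 16,875, so n = ln(1 + 5,000,000·r/16,875) / ln(1+r) = 77.52.
Round up to a whole number of payments: n = 78.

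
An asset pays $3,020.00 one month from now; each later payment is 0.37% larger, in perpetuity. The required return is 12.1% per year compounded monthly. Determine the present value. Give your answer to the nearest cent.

Periodic rate r = 0.121/12 per month.
Growing perpetuity (Gordon): PV = PMT₁ / (r − g) = 3,020 / (r − 0.0037) = $473,107.05.

$473,107.05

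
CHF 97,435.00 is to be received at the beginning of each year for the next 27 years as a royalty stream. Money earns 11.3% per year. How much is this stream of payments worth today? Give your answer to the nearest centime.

This is an annuity due: 27 payments of CHF 97,435.00 at the beginning of each year.
Periodic rate r = 0.113 per year.
PV = PMT × [(1 − (1+r)^−n)/r] × (1+r) = 97,435 × [1 − (1+r)^−27] / r × (1+r) = CHF 906,387.33

CHF 906,387.33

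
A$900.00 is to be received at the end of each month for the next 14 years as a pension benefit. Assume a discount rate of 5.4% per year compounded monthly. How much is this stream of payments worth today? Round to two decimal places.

This is an ordinary annuity: 168 payments of A$900.00 at the end of each month.
Periodic rate r = 0.054/12 per month; n is counted in months.
PV = PMT × [(1 − (1+r)^−n)/r] = 900 × [1 − (1+r)^−168] / r = A$105,932.44

A$105,932.44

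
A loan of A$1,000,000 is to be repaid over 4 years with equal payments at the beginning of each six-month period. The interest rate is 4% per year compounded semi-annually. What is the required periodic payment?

Level annuity due; solve PV = PMT × [(1 − (1+r)^−n)/r] × (1+r) for PMT.
Periodic rate r = 0.04/2 per half-year; n is counted in half-years.
With n = 8: PMT = 1,000,000 / ([(1 − (1+r)^−n)/r] × (1+r)) = A$133,833.14

A$133,833.14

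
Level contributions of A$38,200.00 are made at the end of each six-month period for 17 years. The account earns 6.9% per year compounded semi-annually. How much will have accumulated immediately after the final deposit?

A$2,400,927.40

This is an ordinary annuity: 34 deposits of A$38,200.00 at the end of each six-month period.
Periodic rate r = 0.069/2 per half-year; n is counted in half-years.
FV = PMT × [((1+r)^n − 1)/r] = 38,200 × [(1+r)^34 − 1] / r = A$2,400,927.40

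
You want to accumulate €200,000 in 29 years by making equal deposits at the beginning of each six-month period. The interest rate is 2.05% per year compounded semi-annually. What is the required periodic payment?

€2,515.59

Level annuity due; solve FV = PMT × [((1+r)^n − 1)/r] × (1+r) for PMT.
Periodic rate r = 0.0205/2 per half-year; n is counted in half-years.
With n = 58: PMT = 200,000 / ([((1+r)^n − 1)/r] × (1+r)) = €2,515.59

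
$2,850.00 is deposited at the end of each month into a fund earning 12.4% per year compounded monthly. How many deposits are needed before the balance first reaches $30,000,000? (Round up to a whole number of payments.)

Periodic rate r = 0.124/12 per month; n is counted in months.
Ordinary annuity FV: 30,000,000 = 2,850 × [((1+r)^n − 1)/r].
(1+r)^n = 1 + 30,000,000 × r / 2,850, so n = ln(1 + 30,000,000·r/2,850) / ln(1+r) = 457.03.
Round up to a whole number of payments: n = 458.

458 payments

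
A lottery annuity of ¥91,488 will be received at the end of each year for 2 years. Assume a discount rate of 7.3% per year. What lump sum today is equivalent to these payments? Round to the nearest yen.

This is an ordinary annuity: 2 payments of ¥91,488 at the end of each year.
Periodic rate r = 0.073 per year.
PV = PMT × [(1 − (1+r)^−n)/r] = 91,488 × [1 − (1+r)^−2] / r = ¥164,727

¥164,727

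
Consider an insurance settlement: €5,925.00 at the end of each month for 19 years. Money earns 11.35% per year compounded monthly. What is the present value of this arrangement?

This is an ordinary annuity: 228 payments of €5,925.00 at the end of each month.
Periodic rate r = 0.1135/12 per month; n is counted in months.
PV = PMT × [(1 − (1+r)^−n)/r] = 5,925 × [1 − (1+r)^−228] / r = €553,196.65

€553,196.65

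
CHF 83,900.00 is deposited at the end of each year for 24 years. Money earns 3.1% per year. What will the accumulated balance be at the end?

This is an ordinary annuity: 24 deposits of CHF 83,900.00 at the end of each year.
Periodic rate r = 0.031 per year.
FV = PMT × [((1+r)^n − 1)/r] = 83,900 × [(1+r)^24 − 1] / r = CHF 2,924,842.80

CHF 2,924,842.80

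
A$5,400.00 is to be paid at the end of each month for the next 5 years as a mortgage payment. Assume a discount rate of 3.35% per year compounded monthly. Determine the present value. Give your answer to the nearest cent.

A$297,936.83

This is an ordinary annuity: 60 payments of A$5,400.00 at the end of each month.
Periodic rate r = 0.0335/12 per month; n is counted in months.
PV = PMT × [(1 − (1+r)^−n)/r] = 5,400 × [1 − (1+r)^−60] / r = A$297,936.83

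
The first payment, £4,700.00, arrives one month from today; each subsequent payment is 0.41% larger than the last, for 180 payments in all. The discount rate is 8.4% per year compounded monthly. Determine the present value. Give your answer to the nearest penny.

Periodic rate r = 0.084/12 per month; n is counted in months.
Growing ordinary annuity: PV = PMT₁ × [1 − ((1+g)/(1+r))^n] / (r − g) = 4,700 × [1 − ((1+0.0041)/(1+r))^180] / (r − 0.0041) = £656,307.35.

£656,307.35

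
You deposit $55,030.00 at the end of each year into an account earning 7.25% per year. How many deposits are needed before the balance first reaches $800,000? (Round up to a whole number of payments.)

11 payments

Periodic rate r = 0.0725 per year.
Ordinary annuity FV: 800,000 = 55,030 × [((1+r)^n − 1)/r].
(1+r)^n = 1 + 800,000 × r / 55,030, so n = ln(1 + 800,000·r/55,030) / ln(1+r) = 10.28.
Round up to a whole number of payments: n = 11.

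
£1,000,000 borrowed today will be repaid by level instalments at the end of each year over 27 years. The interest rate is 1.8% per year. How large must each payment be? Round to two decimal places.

Level ordinary annuity; solve PV = PMT × [(1 − (1+r)^−n)/r] for PMT.
Periodic rate r = 0.018 per year.
With n = 27: PMT = 1,000,000 / ([(1 − (1+r)^−n)/r]) = £47,089.12

£47,089.12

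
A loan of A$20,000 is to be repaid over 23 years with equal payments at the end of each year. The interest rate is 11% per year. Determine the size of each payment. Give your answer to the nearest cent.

Level ordinary annuity; solve PV = PMT × [(1 − (1+r)^−n)/r] for PMT.
Periodic rate r = 0.11 per year.
With n = 23: PMT = 20,000 / ([(1 − (1+r)^−n)/r]) = A$2,419.42

A$2,419.42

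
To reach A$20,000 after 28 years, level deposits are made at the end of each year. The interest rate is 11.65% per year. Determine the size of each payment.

Level ordinary annuity; solve FV = PMT × [((1+r)^n − 1)/r] for PMT.
Periodic rate r = 0.1165 per year.
With n = 28: PMT = 20,000 / ([((1+r)^n − 1)/r]) = A$111.59

A$111.59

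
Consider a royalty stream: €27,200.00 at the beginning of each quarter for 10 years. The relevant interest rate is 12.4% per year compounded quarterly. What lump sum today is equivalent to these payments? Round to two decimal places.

€637,860.24

This is an annuity due: 40 payments of €27,200.00 at the beginning of each quarter.
Periodic rate r = 0.124/4 per quarter; n is counted in quarters.
PV = PMT × [(1 − (1+r)^−n)/r] × (1+r) = 27,200 × [1 − (1+r)^−40] / r × (1+r) = €637,860.24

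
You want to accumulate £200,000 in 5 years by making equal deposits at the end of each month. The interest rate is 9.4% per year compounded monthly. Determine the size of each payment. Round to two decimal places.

£2,623.94

Level ordinary annuity; solve FV = PMT × [((1+r)^n − 1)/r] for PMT.
Periodic rate r = 0.094/12 per month; n is counted in months.
With n = 60: PMT = 200,000 / ([((1+r)^n − 1)/r]) = £2,623.94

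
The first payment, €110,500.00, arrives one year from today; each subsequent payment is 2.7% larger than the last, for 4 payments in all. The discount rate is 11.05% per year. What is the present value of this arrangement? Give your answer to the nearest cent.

Periodic rate r = 0.1105 per year.
Growing ordinary annuity: PV = PMT₁ × [1 − ((1+g)/(1+r))^n] / (r − g) = 110,500 × [1 − ((1+0.027)/(1+r))^4] / (r − 0.027) = €355,335.53.

€355,335.53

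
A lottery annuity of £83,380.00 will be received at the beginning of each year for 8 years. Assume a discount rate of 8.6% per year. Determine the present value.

£508,719.74

This is an annuity due: 8 payments of £83,380.00 at the beginning of each year.
Periodic rate r = 0.086 per year.
PV = PMT × [(1 − (1+r)^−n)/r] × (1+r) = 83,380 × [1 − (1+r)^−8] / r × (1+r) = £508,719.74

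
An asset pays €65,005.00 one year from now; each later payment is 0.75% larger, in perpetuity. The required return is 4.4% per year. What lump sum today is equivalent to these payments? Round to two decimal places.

€1,780,958.90

Periodic rate r = 0.044 per year.
Growing perpetuity (Gordon): PV = PMT₁ / (r − g) = 65,005 / (r − 0.0075) = €1,780,958.90.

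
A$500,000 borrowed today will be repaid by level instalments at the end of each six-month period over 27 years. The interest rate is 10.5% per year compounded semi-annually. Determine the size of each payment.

A$28,017.83

Level ordinary annuity; solve PV = PMT × [(1 − (1+r)^−n)/r] for PMT.
Periodic rate r = 0.105/2 per half-year; n is counted in half-years.
With n = 54: PMT = 500,000 / ([(1 − (1+r)^−n)/r]) = A$28,017.83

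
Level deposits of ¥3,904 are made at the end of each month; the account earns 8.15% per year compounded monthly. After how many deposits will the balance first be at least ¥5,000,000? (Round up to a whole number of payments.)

Periodic rate r = 0.0815/12 per month; n is counted in months.
Ordinary annuity FV: 5,000,000 = 3,904 × [((1+r)^n − 1)/r].
(1+r)^n = 1 + 5,000,000 × r / 3,904, so n = ln(1 + 5,000,000·r/3,904) / ln(1+r) = 335.66.
Round up to a whole number of payments: n = 336.

336 payments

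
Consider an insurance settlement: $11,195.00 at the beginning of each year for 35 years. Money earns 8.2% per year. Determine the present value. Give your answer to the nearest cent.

This is an annuity due: 35 payments of $11,195.00 at the beginning of each year.
Periodic rate r = 0.082 per year.
PV = PMT × [(1 − (1+r)^−n)/r] × (1+r) = 11,195 × [1 − (1+r)^−35] / r × (1+r) = $138,354.92

$138,354.92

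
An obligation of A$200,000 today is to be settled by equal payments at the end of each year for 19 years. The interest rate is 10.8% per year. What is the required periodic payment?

Level ordinary annuity; solve PV = PMT × [(1 − (1+r)^−n)/r] for PMT.
Periodic rate r = 0.108 per year.
With n = 19: PMT = 200,000 / ([(1 − (1+r)^−n)/r]) = A$25,188.83

A$25,188.83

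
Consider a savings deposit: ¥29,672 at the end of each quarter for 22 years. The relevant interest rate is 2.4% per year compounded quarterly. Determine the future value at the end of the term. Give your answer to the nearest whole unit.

This is an ordinary annuity: 88 deposits of ¥29,672 at the end of each quarter.
Periodic rate r = 0.024/4 per quarter; n is counted in quarters.
FV = PMT × [((1+r)^n − 1)/r] = 29,672 × [(1+r)^88 − 1] / r = ¥3,426,448

¥3,426,448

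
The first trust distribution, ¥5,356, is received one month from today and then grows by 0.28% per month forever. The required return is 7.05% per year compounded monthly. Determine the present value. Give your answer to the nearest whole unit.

¥1,741,789

Periodic rate r = 0.0705/12 per month.
Growing perpetuity (Gordon): PV = PMT₁ / (r − g) = 5,356 / (r − 0.0028) = ¥1,741,789.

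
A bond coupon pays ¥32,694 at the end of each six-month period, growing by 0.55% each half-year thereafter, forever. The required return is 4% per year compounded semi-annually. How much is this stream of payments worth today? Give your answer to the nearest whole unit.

Periodic rate r = 0.04/2 per half-year.
Growing perpetuity (Gordon): PV = PMT₁ / (r − g) = 32,694 / (r − 0.0055) = ¥2,254,759.

¥2,254,759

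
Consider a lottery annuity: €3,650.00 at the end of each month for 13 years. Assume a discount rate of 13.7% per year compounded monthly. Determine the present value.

This is an ordinary annuity: 156 payments of €3,650.00 at the end of each month.
Periodic rate r = 0.137/12 per month; n is counted in months.
PV = PMT × [(1 − (1+r)^−n)/r] = 3,650 × [1 − (1+r)^−156] / r = €265,300.75

€265,300.75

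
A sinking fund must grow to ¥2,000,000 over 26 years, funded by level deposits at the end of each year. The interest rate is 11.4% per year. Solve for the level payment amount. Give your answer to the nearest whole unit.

Level ordinary annuity; solve FV = PMT × [((1+r)^n − 1)/r] for PMT.
Periodic rate r = 0.114 per year.
With n = 26: PMT = 2,000,000 / ([((1+r)^n − 1)/r]) = ¥14,655

¥14,655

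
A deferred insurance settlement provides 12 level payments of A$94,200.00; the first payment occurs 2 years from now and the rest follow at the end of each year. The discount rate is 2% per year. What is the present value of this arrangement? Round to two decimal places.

Ordinary annuity of 12 payments, first payment at period 2.
Periodic rate r = 0.02 per year.
The ordinary-annuity PV formula values the stream one period before the first payment (period 1); discount that back 1 periods:
PV₀ = 94,200 × [1 − (1+r)^−12] / r × (1+r)^−1 = A$976,663.87

A$976,663.87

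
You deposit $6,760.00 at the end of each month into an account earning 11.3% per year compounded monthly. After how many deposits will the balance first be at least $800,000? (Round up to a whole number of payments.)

80 payments

Periodic rate r = 0.113/12 per month; n is counted in months.
Ordinary annuity FV: 800,000 = 6,760 × [((1+r)^n − 1)/r].
(1+r)^n = 1 + 800,000 × r / 6,760, so n = ln(1 + 800,000·r/6,760) / ln(1+r) = 79.89.
Round up to a whole number of payments: n = 80.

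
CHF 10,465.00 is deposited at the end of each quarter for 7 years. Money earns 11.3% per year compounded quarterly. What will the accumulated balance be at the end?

This is an ordinary annuity: 28 deposits of CHF 10,465.00 at the end of each quarter.
Periodic rate r = 0.113/4 per quarter; n is counted in quarters.
FV = PMT × [((1+r)^n − 1)/r] = 10,465 × [(1+r)^28 − 1] / r = CHF 437,694.33

CHF 437,694.33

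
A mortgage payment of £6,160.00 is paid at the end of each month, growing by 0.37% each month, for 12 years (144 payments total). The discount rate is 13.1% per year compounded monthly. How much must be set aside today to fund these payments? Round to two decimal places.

Periodic rate r = 0.131/12 per month; n is counted in months.
Growing ordinary annuity: PV = PMT₁ × [1 − ((1+g)/(1+r))^n] / (r − g) = 6,160 × [1 − ((1+0.0037)/(1+r))^144] / (r − 0.0037) = £549,352.66.

£549,352.66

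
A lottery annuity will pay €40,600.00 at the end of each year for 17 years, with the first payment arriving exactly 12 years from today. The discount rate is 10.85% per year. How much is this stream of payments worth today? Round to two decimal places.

Ordinary annuity of 17 payments, first payment at period 12.
Periodic rate r = 0.1085 per year.
The ordinary-annuity PV formula values the stream one period before the first payment (period 11); discount that back 11 periods:
PV₀ = 40,600 × [1 − (1+r)^−17] / r × (1+r)^−11 = €99,587.73

€99,587.73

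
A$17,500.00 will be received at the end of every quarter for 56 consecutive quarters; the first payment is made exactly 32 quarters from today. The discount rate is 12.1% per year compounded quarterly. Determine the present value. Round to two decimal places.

A$186,381.45

Ordinary annuity of 56 payments, first payment at period 32.
Periodic rate r = 0.121/4 per quarter; n is counted in quarters.
The ordinary-annuity PV formula values the stream one period before the first payment (period 31); discount that back 31 periods:
PV₀ = 17,500 × [1 − (1+r)^−56] / r × (1+r)^−31 = A$186,381.45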